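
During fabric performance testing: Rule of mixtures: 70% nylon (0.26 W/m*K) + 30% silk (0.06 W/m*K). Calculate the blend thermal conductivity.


Formula: Blend property = (fraction_A * property_A) + (fraction_B * property_B)
Step 1: Contribution A = 70/100 * 0.26 W/m*K = 0.182 W/m*K
Step 2: Contribution B = 30/100 * 0.06 W/m*K = 0.018 W/m*K
Step 3: Blend thermal conductivity = 0.182 + 0.018 = 0.2 W/m*K

0.2 W/m*K


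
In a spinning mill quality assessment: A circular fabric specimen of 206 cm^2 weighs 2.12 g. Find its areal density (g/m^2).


Formula: GSM = mass_g / area_m2
Step 1: Convert area: 206 cm^2 = 206 / 10000 = 0.0206 m^2
Step 2: GSM = 2.12 g / 0.0206 m^2 = 102.9 g/m^2

102.9 g/m^2


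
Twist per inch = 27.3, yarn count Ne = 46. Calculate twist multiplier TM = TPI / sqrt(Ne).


Formula: TM = TPI / sqrt(Ne)
Step 1: sqrt(Ne) = sqrt(46) = 6.7823
Step 2: TM = 27.3 / 6.7823 = 4.03

4.03 TM


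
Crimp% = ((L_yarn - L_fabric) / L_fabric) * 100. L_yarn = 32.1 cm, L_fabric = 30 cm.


Formula: Crimp% = ((L_yarn - L_fabric) / L_fabric) * 100
Step 1: Extension = 32.1 - 30 = 2.1 cm
Step 2: Crimp% = (2.1 / 30) * 100
Step 3: Crimp% = 0.07 * 100 = 7.0%

7.0%


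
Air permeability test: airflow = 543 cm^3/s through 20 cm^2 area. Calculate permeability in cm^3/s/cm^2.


Formula: Air Permeability = Airflow / Test Area
AP = 543 cm^3/s / 20 cm^2
AP = 27.2 cm^3/s/cm^2

27.2 cm^3/s/cm^2


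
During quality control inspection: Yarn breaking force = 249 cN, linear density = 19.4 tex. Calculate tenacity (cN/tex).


Formula: Tenacity = Breaking force / Linear density
Tenacity = 249 cN / 19.4 tex
Tenacity = 12.84 cN/tex

12.84 cN/tex


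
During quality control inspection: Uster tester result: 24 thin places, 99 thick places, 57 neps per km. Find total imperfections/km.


Formula: Total = thin places + thick places + neps
Total = 24 + 99 + 57
Total = 180 imperfections/km

180 imperfections/km


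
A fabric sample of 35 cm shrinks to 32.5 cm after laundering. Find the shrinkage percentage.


Formula: Shrinkage% = ((L_before - L_after) / L_before) * 100
Step 1: Shrinkage = 35 - 32.5 = 2.5 cm
Step 2: Shrinkage% = (2.5 / 35) * 100
Step 3: Shrinkage% = 0.071429 * 100 = 7.1429% ≈ 7.1%

7.1%


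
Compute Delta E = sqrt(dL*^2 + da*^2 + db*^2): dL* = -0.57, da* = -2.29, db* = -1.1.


Formula: Delta E = sqrt(dL*^2 + da*^2 + db*^2)
Step 1: dL*^2 = (-0.57)^2 = 0.3249
Step 2: da*^2 = (-2.29)^2 = 5.2441
Step 3: db*^2 = (-1.1)^2 = 1.21
Step 4: Sum = 0.3249 + 5.2441 + 1.21 = 6.779
Step 5: Delta E = sqrt(6.779) = 2.6

2.6 Delta E


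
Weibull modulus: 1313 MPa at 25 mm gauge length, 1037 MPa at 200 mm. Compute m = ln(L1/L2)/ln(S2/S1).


Formula: m = ln(L1/L2) / ln(S2/S1)
Step 1: ln(L1/L2) = ln(25/200) = -2.07944
Step 2: S2/S1 = 1037/1313 = 0.78979
Step 3: ln(S2/S1) = ln(0.78979) = -0.23599
Step 4: m = -2.07944 / -0.23599 = 8.81

8.81 (Weibull m)


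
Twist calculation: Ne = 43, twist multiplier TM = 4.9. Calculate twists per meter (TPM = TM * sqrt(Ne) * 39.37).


Formula: TPM = TM * sqrt(Ne) * 39.37
Step 1: sqrt(Ne) = sqrt(43) = 6.5574
Step 2: TM * sqrt(Ne) = 4.9 * 6.5574 = 32.1313
Step 3: TPM = 32.1313 * 39.37 = 1265 twists/m

1265 twists/m


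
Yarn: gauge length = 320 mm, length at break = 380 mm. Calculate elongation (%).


Formula: Elongation (%) = ((L_break - L0) / L0) * 100
Step 1: Extension = 380 - 320 = 60 mm
Step 2: Elongation = (60 / 320) * 100
Step 3: Elongation = 0.1875 * 100 = 18.75% ≈ 18.8%

18.8%


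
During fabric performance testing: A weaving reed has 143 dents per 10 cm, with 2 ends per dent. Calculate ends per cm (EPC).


Formula: EPC = (dents per 10 cm * ends per dent) / 10
Step 1: Total ends per 10 cm = 143 * 2 = 286
Step 2: EPC = 286 / 10 = 28.6 ends/cm

28.6 ends/cm


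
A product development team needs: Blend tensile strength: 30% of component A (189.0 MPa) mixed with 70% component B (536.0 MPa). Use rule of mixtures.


Formula: Blend property = (fraction_A * property_A) + (fraction_B * property_B)
Step 1: Contribution A = 30/100 * 189.0 MPa = 56.7 MPa
Step 2: Contribution B = 70/100 * 536.0 MPa = 375.2 MPa
Step 3: Blend tensile strength = 56.7 + 375.2 = 431.9 MPa

431.9 MPa


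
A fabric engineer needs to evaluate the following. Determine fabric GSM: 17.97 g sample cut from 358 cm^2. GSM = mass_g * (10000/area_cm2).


Formula: GSM = mass_g / area_m2
Step 1: Convert area: 358 cm^2 = 358 / 10000 = 0.0358 m^2
Step 2: GSM = 17.97 g / 0.0358 m^2 = 502.0 g/m^2

502.0 g/m^2


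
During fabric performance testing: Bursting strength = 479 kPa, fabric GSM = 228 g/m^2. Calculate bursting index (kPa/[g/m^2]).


Formula: Bursting Index = Bursting Strength / Fabric GSM
BI = 479 kPa / 228 g/m^2
BI = 2.101 kPa/(g/m^2)

2.101 kPa/(g/m^2)


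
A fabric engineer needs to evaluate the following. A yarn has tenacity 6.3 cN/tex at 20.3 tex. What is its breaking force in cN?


Formula: Breaking force = Tenacity * Linear density
F = 6.3 cN/tex * 20.3 tex
F = 127.89 cN

127.89 cN


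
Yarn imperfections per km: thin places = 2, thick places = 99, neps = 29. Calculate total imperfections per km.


Formula: Total = thin places + thick places + neps
Total = 2 + 99 + 29
Total = 130 imperfections/km

130 imperfections/km


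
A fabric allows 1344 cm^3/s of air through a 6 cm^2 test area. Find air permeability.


Formula: Air Permeability = Airflow / Test Area
AP = 1344 cm^3/s / 6 cm^2
AP = 224.0 cm^3/s/cm^2

224.0 cm^3/s/cm^2


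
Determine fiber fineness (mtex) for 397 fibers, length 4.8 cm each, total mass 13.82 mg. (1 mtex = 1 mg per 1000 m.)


Formula: fineness (mtex) = mass (mg) / total length (km) = (mass_mg / total_length_m) * 1000
Step 1: Convert fiber length: 4.8 cm = 0.048 m
Step 2: Total fiber length = 397 * 0.048 = 19.056 m
Step 3: Linear density = 13.82 mg / 19.056 m = 0.7252 mg/m
Step 4: fineness = 0.7252 * 1000 = 725.2 mtex

725.2 mtex


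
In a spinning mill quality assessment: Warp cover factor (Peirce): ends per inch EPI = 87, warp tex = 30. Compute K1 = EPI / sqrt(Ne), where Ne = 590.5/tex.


Formula: K1 = EPI / sqrt(Ne), with Ne = 590.5 / tex_warp
Step 1: Ne = 590.5 / 30 = 19.683
Step 2: sqrt(Ne) = sqrt(19.683) = 4.4366
Step 3: K1 = 87 / 4.4366 = 19.6

19.6


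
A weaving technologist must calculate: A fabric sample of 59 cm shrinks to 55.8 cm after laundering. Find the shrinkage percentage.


Formula: Shrinkage% = ((L_before - L_after) / L_before) * 100
Step 1: Shrinkage = 59 - 55.8 = 3.2 cm
Step 2: Shrinkage% = (3.2 / 59) * 100
Step 3: Shrinkage% = 0.054237 * 100 = 5.4237% ≈ 5.4%

5.4%


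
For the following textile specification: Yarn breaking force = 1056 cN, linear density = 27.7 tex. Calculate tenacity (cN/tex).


Formula: Tenacity = Breaking force / Linear density
Tenacity = 1056 cN / 27.7 tex
Tenacity = 38.12 cN/tex

38.12 cN/tex


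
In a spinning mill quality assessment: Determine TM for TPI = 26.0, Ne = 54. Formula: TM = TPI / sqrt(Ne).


Formula: TM = TPI / sqrt(Ne)
Step 1: sqrt(Ne) = sqrt(54) = 7.3485
Step 2: TM = 26.0 / 7.3485 = 3.54

3.54 TM


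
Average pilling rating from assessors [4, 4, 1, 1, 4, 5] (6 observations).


Formula: Mean = sum / count
Sum = 4 + 4 + 1 + 1 + 4 + 5 = 19
Mean = 19 / 6 = 3.2

3.2


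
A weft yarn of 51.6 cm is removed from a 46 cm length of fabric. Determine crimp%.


Formula: Crimp% = ((L_yarn - L_fabric) / L_fabric) * 100
Step 1: Extension = 51.6 - 46 = 5.6 cm
Step 2: Crimp% = (5.6 / 46) * 100
Step 3: Crimp% = 0.121739 * 100 = 12.1739% ≈ 12.2%

12.2%


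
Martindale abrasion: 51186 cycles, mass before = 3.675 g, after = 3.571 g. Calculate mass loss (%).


Formula: Mass loss% = ((m_before - m_after) / m_before) * 100
Step 1: Mass loss = 3.675 - 3.571 = 0.104 g
Step 2: Ratio = 0.104 / 3.675 = 0.0282993
Step 3: Mass loss% = 0.0282993 * 100 = 2.82993% ≈ 2.83%

2.83%


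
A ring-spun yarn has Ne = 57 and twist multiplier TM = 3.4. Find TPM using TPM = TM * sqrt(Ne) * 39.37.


Formula: TPM = TM * sqrt(Ne) * 39.37
Step 1: sqrt(Ne) = sqrt(57) = 7.5498
Step 2: TM * sqrt(Ne) = 3.4 * 7.5498 = 25.6693
Step 3: TPM = 25.6693 * 39.37 = 1011 twists/m

1011 twists/m


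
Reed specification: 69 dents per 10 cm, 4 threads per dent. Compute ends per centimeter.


Formula: EPC = (dents per 10 cm * ends per dent) / 10
Step 1: Total ends per 10 cm = 69 * 4 = 276
Step 2: EPC = 276 / 10 = 27.6 ends/cm

27.6 ends/cm


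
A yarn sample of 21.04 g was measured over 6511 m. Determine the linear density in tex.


Formula: Tex = (mass_g / length_m) * 1000
Substituting: Tex = (21.04 / 6511) * 1000
Intermediate: 21.04 / 6511 = 0.00323145 g/m
Tex = 0.00323145 * 1000 = 3.23 tex

3.23 tex


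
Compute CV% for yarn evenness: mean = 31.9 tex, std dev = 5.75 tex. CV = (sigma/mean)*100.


Formula: CV% = (standard deviation / mean) * 100
Step 1: Ratio = 5.75 / 31.9 = 0.180251
Step 2: CV% = 0.180251 * 100 = 18.0251% ≈ 18.0%

18.0%


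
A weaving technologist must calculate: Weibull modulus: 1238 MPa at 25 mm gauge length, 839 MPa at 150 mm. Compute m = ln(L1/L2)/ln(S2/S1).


Formula: m = ln(L1/L2) / ln(S2/S1)
Step 1: ln(L1/L2) = ln(25/150) = -1.79176
Step 2: S2/S1 = 839/1238 = 0.67771
Step 3: ln(S2/S1) = ln(0.67771) = -0.38904
Step 4: m = -1.79176 / -0.38904 = 4.61

4.61 (Weibull m)


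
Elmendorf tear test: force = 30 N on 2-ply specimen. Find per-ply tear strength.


Formula: Per-ply strength = Total force / Number of plies
Per-ply = 30 N / 2
Per-ply = 15 N

15 N


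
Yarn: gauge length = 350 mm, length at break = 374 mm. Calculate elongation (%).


Formula: Elongation (%) = ((L_break - L0) / L0) * 100
Step 1: Extension = 374 - 350 = 24 mm
Step 2: Elongation = (24 / 350) * 100
Step 3: Elongation = 0.068571 * 100 = 6.8571% ≈ 6.9%

6.9%


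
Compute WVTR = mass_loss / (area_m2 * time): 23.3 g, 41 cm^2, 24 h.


Formula: WVTR = mass_loss / (area * time)
Step 1: Convert area: 41 cm^2 = 0.0041 m^2
Step 2: WVTR = 23.3 g / (0.0041 m^2 * 24 h)
Step 3: WVTR = 23.3 / 0.0984 = 236.8 g/m^2/h

236.8 g/m^2/h


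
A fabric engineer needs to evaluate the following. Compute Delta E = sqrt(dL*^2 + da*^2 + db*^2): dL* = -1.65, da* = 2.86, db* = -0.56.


Formula: Delta E = sqrt(dL*^2 + da*^2 + db*^2)
Step 1: dL*^2 = (-1.65)^2 = 2.7225
Step 2: da*^2 = 2.86^2 = 8.1796
Step 3: db*^2 = (-0.56)^2 = 0.3136
Step 4: Sum = 2.7225 + 8.1796 + 0.3136 = 11.2157
Step 5: Delta E = sqrt(11.2157) = 3.35

3.35 Delta E


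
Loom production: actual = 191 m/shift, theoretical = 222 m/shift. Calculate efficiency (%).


Formula: Efficiency% = (Actual output / Theoretical output) * 100
Efficiency% = (191 / 222) * 100
Efficiency% = 0.86036 * 100 = 86.036% ≈ 86.0%

86.0%


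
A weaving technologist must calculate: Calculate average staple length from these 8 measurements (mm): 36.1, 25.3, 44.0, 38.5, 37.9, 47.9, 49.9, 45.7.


Formula: Mean = sum of lengths / count
Sum = 36.1 + 25.3 + 44.0 + 38.5 + 37.9 + 47.9 + 49.9 + 45.7
Sum = 325.3 mm
Mean = 325.3 / 8 = 40.66 mm

40.66 mm


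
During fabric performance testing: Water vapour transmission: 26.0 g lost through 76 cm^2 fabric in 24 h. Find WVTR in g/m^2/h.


Formula: WVTR = mass_loss / (area * time)
Step 1: Convert area: 76 cm^2 = 0.0076 m^2
Step 2: WVTR = 26.0 g / (0.0076 m^2 * 24 h)
Step 3: WVTR = 26.0 / 0.1824 = 142.5 g/m^2/h

142.5 g/m^2/h


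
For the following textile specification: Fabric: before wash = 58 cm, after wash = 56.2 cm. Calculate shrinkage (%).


Formula: Shrinkage% = ((L_before - L_after) / L_before) * 100
Step 1: Shrinkage = 58 - 56.2 = 1.8 cm
Step 2: Shrinkage% = (1.8 / 58) * 100
Step 3: Shrinkage% = 0.031034 * 100 = 3.1034% ≈ 3.1%

3.1%


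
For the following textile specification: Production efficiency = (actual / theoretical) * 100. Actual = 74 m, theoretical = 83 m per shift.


Formula: Efficiency% = (Actual output / Theoretical output) * 100
Efficiency% = (74 / 83) * 100
Efficiency% = 0.891566 * 100 = 89.1566% ≈ 89.2%

89.2%


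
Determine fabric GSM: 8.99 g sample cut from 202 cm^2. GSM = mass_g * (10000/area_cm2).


Formula: GSM = mass_g / area_m2
Step 1: Convert area: 202 cm^2 = 202 / 10000 = 0.0202 m^2
Step 2: GSM = 8.99 g / 0.0202 m^2 = 445.0 g/m^2

445.0 g/m^2


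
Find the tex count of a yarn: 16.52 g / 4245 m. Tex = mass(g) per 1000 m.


Formula: Tex = (mass_g / length_m) * 1000
Substituting: Tex = (16.52 / 4245) * 1000
Intermediate: 16.52 / 4245 = 0.00389164 g/m
Tex = 0.00389164 * 1000 = 3.89 tex

3.89 tex


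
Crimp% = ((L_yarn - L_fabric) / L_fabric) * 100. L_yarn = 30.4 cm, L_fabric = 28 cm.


Formula: Crimp% = ((L_yarn - L_fabric) / L_fabric) * 100
Step 1: Extension = 30.4 - 28 = 2.4 cm
Step 2: Crimp% = (2.4 / 28) * 100
Step 3: Crimp% = 0.085714 * 100 = 8.5714% ≈ 8.6%

8.6%


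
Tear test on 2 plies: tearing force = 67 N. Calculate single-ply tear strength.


Formula: Per-ply strength = Total force / Number of plies
Per-ply = 67 N / 2
Per-ply = 33.5 N

33.5 N


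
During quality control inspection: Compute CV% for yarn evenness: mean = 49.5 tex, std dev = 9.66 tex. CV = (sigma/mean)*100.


Formula: CV% = (standard deviation / mean) * 100
Step 1: Ratio = 9.66 / 49.5 = 0.195152
Step 2: CV% = 0.195152 * 100 = 19.5152% ≈ 19.5%

19.5%


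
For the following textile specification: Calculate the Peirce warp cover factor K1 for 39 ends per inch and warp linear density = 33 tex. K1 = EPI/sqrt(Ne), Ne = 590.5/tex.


Formula: K1 = EPI / sqrt(Ne), with Ne = 590.5 / tex_warp
Step 1: Ne = 590.5 / 33 = 17.894
Step 2: sqrt(Ne) = sqrt(17.894) = 4.2301
Step 3: K1 = 39 / 4.2301 = 9.2

9.2


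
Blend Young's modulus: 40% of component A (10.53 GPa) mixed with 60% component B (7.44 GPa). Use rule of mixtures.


Formula: Blend property = (fraction_A * property_A) + (fraction_B * property_B)
Step 1: Contribution A = 40/100 * 10.53 GPa = 4.212 GPa
Step 2: Contribution B = 60/100 * 7.44 GPa = 4.464 GPa
Step 3: Blend Young's modulus = 4.212 + 4.464 = 8.676 GPa

8.676 GPa


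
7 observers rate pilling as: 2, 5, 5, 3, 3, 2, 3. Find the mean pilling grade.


Formula: Mean = sum / count
Sum = 2 + 5 + 5 + 3 + 3 + 2 + 3 = 23
Mean = 23 / 7 = 3.3

3.3


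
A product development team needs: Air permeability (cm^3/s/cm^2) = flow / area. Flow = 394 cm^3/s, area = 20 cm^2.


Formula: Air Permeability = Airflow / Test Area
AP = 394 cm^3/s / 20 cm^2
AP = 19.7 cm^3/s/cm^2

19.7 cm^3/s/cm^2


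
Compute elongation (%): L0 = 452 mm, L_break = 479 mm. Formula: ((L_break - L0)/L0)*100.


Formula: Elongation (%) = ((L_break - L0) / L0) * 100
Step 1: Extension = 479 - 452 = 27 mm
Step 2: Elongation = (27 / 452) * 100
Step 3: Elongation = 0.059735 * 100 = 5.9735% ≈ 6.0%

6.0%


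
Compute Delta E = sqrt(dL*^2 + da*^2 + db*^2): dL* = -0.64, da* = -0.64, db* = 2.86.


Formula: Delta E = sqrt(dL*^2 + da*^2 + db*^2)
Step 1: dL*^2 = (-0.64)^2 = 0.4096
Step 2: da*^2 = (-0.64)^2 = 0.4096
Step 3: db*^2 = 2.86^2 = 8.1796
Step 4: Sum = 0.4096 + 0.4096 + 8.1796 = 8.9988
Step 5: Delta E = sqrt(8.9988) = 3.0

3.0 Delta E


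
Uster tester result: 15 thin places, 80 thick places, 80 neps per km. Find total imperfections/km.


Formula: Total = thin places + thick places + neps
Total = 15 + 80 + 80
Total = 175 imperfections/km

175 imperfections/km


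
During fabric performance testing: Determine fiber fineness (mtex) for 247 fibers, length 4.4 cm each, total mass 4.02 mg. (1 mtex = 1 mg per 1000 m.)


Formula: fineness (mtex) = mass (mg) / total length (km) = (mass_mg / total_length_m) * 1000
Step 1: Convert fiber length: 4.4 cm = 0.044 m
Step 2: Total fiber length = 247 * 0.044 = 10.868 m
Step 3: Linear density = 4.02 mg / 10.868 m = 0.3699 mg/m
Step 4: fineness = 0.3699 * 1000 = 369.9 mtex

369.9 mtex


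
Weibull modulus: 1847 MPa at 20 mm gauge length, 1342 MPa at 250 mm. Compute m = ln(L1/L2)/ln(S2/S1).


Formula: m = ln(L1/L2) / ln(S2/S1)
Step 1: ln(L1/L2) = ln(20/250) = -2.52573
Step 2: S2/S1 = 1342/1847 = 0.72658
Step 3: ln(S2/S1) = ln(0.72658) = -0.31941
Step 4: m = -2.52573 / -0.31941 = 7.91

7.91 (Weibull m)


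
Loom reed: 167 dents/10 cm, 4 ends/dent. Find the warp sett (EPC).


Formula: EPC = (dents per 10 cm * ends per dent) / 10
Step 1: Total ends per 10 cm = 167 * 4 = 668
Step 2: EPC = 668 / 10 = 66.8 ends/cm

66.8 ends/cm


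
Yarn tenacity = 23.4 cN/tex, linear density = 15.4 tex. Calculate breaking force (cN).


Formula: Breaking force = Tenacity * Linear density
F = 23.4 cN/tex * 15.4 tex
F = 360.36 cN

360.36 cN


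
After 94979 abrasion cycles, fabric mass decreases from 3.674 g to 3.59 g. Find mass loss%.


Formula: Mass loss% = ((m_before - m_after) / m_before) * 100
Step 1: Mass loss = 3.674 - 3.59 = 0.084 g
Step 2: Ratio = 0.084 / 3.674 = 0.0228634
Step 3: Mass loss% = 0.0228634 * 100 = 2.28634% ≈ 2.29%

2.29%


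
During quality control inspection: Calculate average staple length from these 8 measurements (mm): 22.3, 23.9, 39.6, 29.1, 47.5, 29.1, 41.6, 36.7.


Formula: Mean = sum of lengths / count
Sum = 22.3 + 23.9 + 39.6 + 29.1 + 47.5 + 29.1 + 41.6 + 36.7
Sum = 269.8 mm
Mean = 269.8 / 8 = 33.73 mm

33.73 mm


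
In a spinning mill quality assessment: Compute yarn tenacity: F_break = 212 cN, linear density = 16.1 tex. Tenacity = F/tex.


Formula: Tenacity = Breaking force / Linear density
Tenacity = 212 cN / 16.1 tex
Tenacity = 13.17 cN/tex

13.17 cN/tex


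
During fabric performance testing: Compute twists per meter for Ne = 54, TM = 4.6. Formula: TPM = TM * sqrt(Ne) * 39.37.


Formula: TPM = TM * sqrt(Ne) * 39.37
Step 1: sqrt(Ne) = sqrt(54) = 7.3485
Step 2: TM * sqrt(Ne) = 4.6 * 7.3485 = 33.8031
Step 3: TPM = 33.8031 * 39.37 = 1331 twists/m

1331 twists/m


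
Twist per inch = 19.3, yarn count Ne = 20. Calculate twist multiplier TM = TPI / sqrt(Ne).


Formula: TM = TPI / sqrt(Ne)
Step 1: sqrt(Ne) = sqrt(20) = 4.4721
Step 2: TM = 19.3 / 4.4721 = 4.32

4.32 TM


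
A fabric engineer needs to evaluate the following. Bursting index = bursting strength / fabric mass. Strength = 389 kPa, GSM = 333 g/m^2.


Formula: Bursting Index = Bursting Strength / Fabric GSM
BI = 389 kPa / 333 g/m^2
BI = 1.168 kPa/(g/m^2)

1.168 kPa/(g/m^2)


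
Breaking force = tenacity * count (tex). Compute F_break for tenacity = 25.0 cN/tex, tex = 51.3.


Formula: Breaking force = Tenacity * Linear density
F = 25.0 cN/tex * 51.3 tex
F = 1282.50 cN

1282.50 cN


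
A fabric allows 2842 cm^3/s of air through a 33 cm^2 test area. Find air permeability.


Formula: Air Permeability = Airflow / Test Area
AP = 2842 cm^3/s / 33 cm^2
AP = 86.1 cm^3/s/cm^2

86.1 cm^3/s/cm^2


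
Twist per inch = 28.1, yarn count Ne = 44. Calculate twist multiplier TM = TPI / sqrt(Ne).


Formula: TM = TPI / sqrt(Ne)
Step 1: sqrt(Ne) = sqrt(44) = 6.6332
Step 2: TM = 28.1 / 6.6332 = 4.24

4.24 TM


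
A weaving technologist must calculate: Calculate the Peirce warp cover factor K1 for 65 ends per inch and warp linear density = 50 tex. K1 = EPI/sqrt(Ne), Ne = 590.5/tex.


Formula: K1 = EPI / sqrt(Ne), with Ne = 590.5 / tex_warp
Step 1: Ne = 590.5 / 50 = 11.81
Step 2: sqrt(Ne) = sqrt(11.81) = 3.4366
Step 3: K1 = 65 / 3.4366 = 18.9

18.9


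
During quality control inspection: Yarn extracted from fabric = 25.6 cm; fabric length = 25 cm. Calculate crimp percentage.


Formula: Crimp% = ((L_yarn - L_fabric) / L_fabric) * 100
Step 1: Extension = 25.6 - 25 = 0.6 cm
Step 2: Crimp% = (0.6 / 25) * 100
Step 3: Crimp% = 0.024 * 100 = 2.4%

2.4%


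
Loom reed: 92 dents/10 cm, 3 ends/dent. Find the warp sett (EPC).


Formula: EPC = (dents per 10 cm * ends per dent) / 10
Step 1: Total ends per 10 cm = 92 * 3 = 276
Step 2: EPC = 276 / 10 = 27.6 ends/cm

27.6 ends/cm


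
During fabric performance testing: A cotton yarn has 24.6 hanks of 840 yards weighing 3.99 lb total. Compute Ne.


Formula: Ne = hanks / mass_lb
Substituting: Ne = 24.6 / 3.99
Ne = 6.2

6.2 Ne


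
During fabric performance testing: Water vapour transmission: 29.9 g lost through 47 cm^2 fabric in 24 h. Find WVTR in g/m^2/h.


Formula: WVTR = mass_loss / (area * time)
Step 1: Convert area: 47 cm^2 = 0.0047 m^2
Step 2: WVTR = 29.9 g / (0.0047 m^2 * 24 h)
Step 3: WVTR = 29.9 / 0.1128 = 265.1 g/m^2/h

265.1 g/m^2/h


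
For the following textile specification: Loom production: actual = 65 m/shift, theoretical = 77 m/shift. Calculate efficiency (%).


Formula: Efficiency% = (Actual output / Theoretical output) * 100
Efficiency% = (65 / 77) * 100
Efficiency% = 0.844156 * 100 = 84.4156% ≈ 84.4%

84.4%


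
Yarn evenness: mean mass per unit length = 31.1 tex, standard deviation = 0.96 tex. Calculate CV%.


Formula: CV% = (standard deviation / mean) * 100
Step 1: Ratio = 0.96 / 31.1 = 0.030868
Step 2: CV% = 0.030868 * 100 = 3.0868% ≈ 3.1%

3.1%


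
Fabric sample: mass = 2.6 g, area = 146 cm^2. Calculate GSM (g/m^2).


Formula: GSM = mass_g / area_m2
Step 1: Convert area: 146 cm^2 = 146 / 10000 = 0.0146 m^2
Step 2: GSM = 2.6 g / 0.0146 m^2 = 178.1 g/m^2

178.1 g/m^2


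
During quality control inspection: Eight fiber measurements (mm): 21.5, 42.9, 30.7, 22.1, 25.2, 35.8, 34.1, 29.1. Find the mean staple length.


Formula: Mean = sum of lengths / count
Sum = 21.5 + 42.9 + 30.7 + 22.1 + 25.2 + 35.8 + 34.1 + 29.1
Sum = 241.4 mm
Mean = 241.4 / 8 = 30.18 mm

30.18 mm


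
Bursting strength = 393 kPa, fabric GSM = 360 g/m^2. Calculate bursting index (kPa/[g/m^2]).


Formula: Bursting Index = Bursting Strength / Fabric GSM
BI = 393 kPa / 360 g/m^2
BI = 1.092 kPa/(g/m^2)

1.092 kPa/(g/m^2)


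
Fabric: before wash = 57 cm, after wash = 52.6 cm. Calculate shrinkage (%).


Formula: Shrinkage% = ((L_before - L_after) / L_before) * 100
Step 1: Shrinkage = 57 - 52.6 = 4.4 cm
Step 2: Shrinkage% = (4.4 / 57) * 100
Step 3: Shrinkage% = 0.077193 * 100 = 7.7193% ≈ 7.7%

7.7%


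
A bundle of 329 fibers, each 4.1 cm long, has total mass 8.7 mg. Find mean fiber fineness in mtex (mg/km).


Formula: fineness (mtex) = mass (mg) / total length (km) = (mass_mg / total_length_m) * 1000
Step 1: Convert fiber length: 4.1 cm = 0.041 m
Step 2: Total fiber length = 329 * 0.041 = 13.489 m
Step 3: Linear density = 8.7 mg / 13.489 m = 0.6450 mg/m
Step 4: fineness = 0.6450 * 1000 = 645.0 mtex

645.0 mtex


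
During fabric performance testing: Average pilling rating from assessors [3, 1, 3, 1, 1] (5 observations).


Formula: Mean = sum / count
Sum = 3 + 1 + 3 + 1 + 1 = 9
Mean = 9 / 5 = 1.8

1.8


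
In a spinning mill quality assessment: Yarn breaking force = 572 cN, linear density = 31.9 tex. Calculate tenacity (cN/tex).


Formula: Tenacity = Breaking force / Linear density
Tenacity = 572 cN / 31.9 tex
Tenacity = 17.93 cN/tex

17.93 cN/tex


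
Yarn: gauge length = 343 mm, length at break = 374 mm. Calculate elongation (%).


Formula: Elongation (%) = ((L_break - L0) / L0) * 100
Step 1: Extension = 374 - 343 = 31 mm
Step 2: Elongation = (31 / 343) * 100
Step 3: Elongation = 0.090379 * 100 = 9.0379% ≈ 9.0%

9.0%


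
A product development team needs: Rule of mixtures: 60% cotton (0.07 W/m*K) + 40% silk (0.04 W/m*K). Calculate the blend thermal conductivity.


Formula: Blend property = (fraction_A * property_A) + (fraction_B * property_B)
Step 1: Contribution A = 60/100 * 0.07 W/m*K = 0.042 W/m*K
Step 2: Contribution B = 40/100 * 0.04 W/m*K = 0.016 W/m*K
Step 3: Blend thermal conductivity = 0.042 + 0.016 = 0.058 W/m*K

0.058 W/m*K


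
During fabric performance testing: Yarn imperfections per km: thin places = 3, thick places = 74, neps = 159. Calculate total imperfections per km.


Formula: Total = thin places + thick places + neps
Total = 3 + 74 + 159
Total = 236 imperfections/km

236 imperfections/km


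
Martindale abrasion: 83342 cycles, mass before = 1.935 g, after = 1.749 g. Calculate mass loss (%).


Formula: Mass loss% = ((m_before - m_after) / m_before) * 100
Step 1: Mass loss = 1.935 - 1.749 = 0.186 g
Step 2: Ratio = 0.186 / 1.935 = 0.096124
Step 3: Mass loss% = 0.096124 * 100 = 9.6124% ≈ 9.61%

9.61%


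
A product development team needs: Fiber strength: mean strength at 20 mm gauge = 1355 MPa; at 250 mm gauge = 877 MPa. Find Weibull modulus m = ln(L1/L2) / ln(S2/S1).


Formula: m = ln(L1/L2) / ln(S2/S1)
Step 1: ln(L1/L2) = ln(20/250) = -2.52573
Step 2: S2/S1 = 877/1355 = 0.64723
Step 3: ln(S2/S1) = ln(0.64723) = -0.43505
Step 4: m = -2.52573 / -0.43505 = 5.81

5.81 (Weibull m)


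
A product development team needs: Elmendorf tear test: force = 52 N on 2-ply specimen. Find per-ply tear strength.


Formula: Per-ply strength = Total force / Number of plies
Per-ply = 52 N / 2
Per-ply = 26 N

26 N


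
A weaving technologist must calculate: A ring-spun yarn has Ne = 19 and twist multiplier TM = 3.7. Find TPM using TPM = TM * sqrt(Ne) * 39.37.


Formula: TPM = TM * sqrt(Ne) * 39.37
Step 1: sqrt(Ne) = sqrt(19) = 4.3589
Step 2: TM * sqrt(Ne) = 3.7 * 4.3589 = 16.1279
Step 3: TPM = 16.1279 * 39.37 = 635 twists/m

635 twists/m


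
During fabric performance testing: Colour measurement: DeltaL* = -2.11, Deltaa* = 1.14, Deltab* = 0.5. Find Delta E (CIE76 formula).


Formula: Delta E = sqrt(dL*^2 + da*^2 + db*^2)
Step 1: dL*^2 = (-2.11)^2 = 4.4521
Step 2: da*^2 = 1.14^2 = 1.2996
Step 3: db*^2 = 0.5^2 = 0.25
Step 4: Sum = 4.4521 + 1.2996 + 0.25 = 6.0017
Step 5: Delta E = sqrt(6.0017) = 2.45

2.45 Delta E


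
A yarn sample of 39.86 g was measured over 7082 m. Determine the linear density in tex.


Formula: Tex = (mass_g / length_m) * 1000
Substituting: Tex = (39.86 / 7082) * 1000
Intermediate: 39.86 / 7082 = 0.00562835 g/m
Tex = 0.00562835 * 1000 = 5.63 tex

5.63 tex


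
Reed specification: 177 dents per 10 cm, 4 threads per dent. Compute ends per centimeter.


Formula: EPC = (dents per 10 cm * ends per dent) / 10
Step 1: Total ends per 10 cm = 177 * 4 = 708
Step 2: EPC = 708 / 10 = 70.8 ends/cm

70.8 ends/cm


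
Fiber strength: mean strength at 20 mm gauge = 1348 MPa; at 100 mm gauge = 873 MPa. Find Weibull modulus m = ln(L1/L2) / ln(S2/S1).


Formula: m = ln(L1/L2) / ln(S2/S1)
Step 1: ln(L1/L2) = ln(20/100) = -1.60944
Step 2: S2/S1 = 873/1348 = 0.64763
Step 3: ln(S2/S1) = ln(0.64763) = -0.43444
Step 4: m = -1.60944 / -0.43444 = 3.70

3.70 (Weibull m)


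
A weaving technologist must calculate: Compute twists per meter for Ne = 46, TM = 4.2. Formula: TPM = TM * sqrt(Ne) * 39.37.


Formula: TPM = TM * sqrt(Ne) * 39.37
Step 1: sqrt(Ne) = sqrt(46) = 6.7823
Step 2: TM * sqrt(Ne) = 4.2 * 6.7823 = 28.4857
Step 3: TPM = 28.4857 * 39.37 = 1121 twists/m

1121 twists/m


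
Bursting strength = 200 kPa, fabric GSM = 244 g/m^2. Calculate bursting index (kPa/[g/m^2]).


Formula: Bursting Index = Bursting Strength / Fabric GSM
BI = 200 kPa / 244 g/m^2
BI = 0.820 kPa/(g/m^2)

0.820 kPa/(g/m^2)


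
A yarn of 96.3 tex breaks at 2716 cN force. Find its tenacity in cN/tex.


Formula: Tenacity = Breaking force / Linear density
Tenacity = 2716 cN / 96.3 tex
Tenacity = 28.20 cN/tex

28.20 cN/tex


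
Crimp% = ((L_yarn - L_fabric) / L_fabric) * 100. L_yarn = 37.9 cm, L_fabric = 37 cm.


Formula: Crimp% = ((L_yarn - L_fabric) / L_fabric) * 100
Step 1: Extension = 37.9 - 37 = 0.9 cm
Step 2: Crimp% = (0.9 / 37) * 100
Step 3: Crimp% = 0.024324 * 100 = 2.4324% ≈ 2.4%

2.4%


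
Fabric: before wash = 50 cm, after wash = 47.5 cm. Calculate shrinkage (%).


Formula: Shrinkage% = ((L_before - L_after) / L_before) * 100
Step 1: Shrinkage = 50 - 47.5 = 2.5 cm
Step 2: Shrinkage% = (2.5 / 50) * 100
Step 3: Shrinkage% = 0.05 * 100 = 5.0%

5.0%


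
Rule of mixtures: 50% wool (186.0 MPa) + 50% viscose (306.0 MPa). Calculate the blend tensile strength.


Formula: Blend property = (fraction_A * property_A) + (fraction_B * property_B)
Step 1: Contribution A = 50/100 * 186.0 MPa = 93.0 MPa
Step 2: Contribution B = 50/100 * 306.0 MPa = 153.0 MPa
Step 3: Blend tensile strength = 93.0 + 153.0 = 246.0 MPa

246.0 MPa


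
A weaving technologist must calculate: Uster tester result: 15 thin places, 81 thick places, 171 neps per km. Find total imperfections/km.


Formula: Total = thin places + thick places + neps
Total = 15 + 81 + 171
Total = 267 imperfections/km

267 imperfections/km


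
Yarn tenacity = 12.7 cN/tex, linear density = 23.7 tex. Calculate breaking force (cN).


Formula: Breaking force = Tenacity * Linear density
F = 12.7 cN/tex * 23.7 tex
F = 300.99 cN

300.99 cN


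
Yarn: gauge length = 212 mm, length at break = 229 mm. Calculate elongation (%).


Formula: Elongation (%) = ((L_break - L0) / L0) * 100
Step 1: Extension = 229 - 212 = 17 mm
Step 2: Elongation = (17 / 212) * 100
Step 3: Elongation = 0.080189 * 100 = 8.0189% ≈ 8.0%

8.0%


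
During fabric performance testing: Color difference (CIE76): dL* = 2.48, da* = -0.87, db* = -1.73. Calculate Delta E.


Formula: Delta E = sqrt(dL*^2 + da*^2 + db*^2)
Step 1: dL*^2 = 2.48^2 = 6.1504
Step 2: da*^2 = (-0.87)^2 = 0.7569
Step 3: db*^2 = (-1.73)^2 = 2.9929
Step 4: Sum = 6.1504 + 0.7569 + 2.9929 = 9.9002
Step 5: Delta E = sqrt(9.9002) = 3.15

3.15 Delta E


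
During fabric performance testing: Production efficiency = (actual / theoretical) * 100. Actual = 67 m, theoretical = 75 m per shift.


Formula: Efficiency% = (Actual output / Theoretical output) * 100
Efficiency% = (67 / 75) * 100
Efficiency% = 0.893333 * 100 = 89.3333% ≈ 89.3%

89.3%


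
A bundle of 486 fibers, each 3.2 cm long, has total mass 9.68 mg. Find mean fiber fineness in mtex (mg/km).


Formula: fineness (mtex) = mass (mg) / total length (km) = (mass_mg / total_length_m) * 1000
Step 1: Convert fiber length: 3.2 cm = 0.032 m
Step 2: Total fiber length = 486 * 0.032 = 15.552 m
Step 3: Linear density = 9.68 mg / 15.552 m = 0.6224 mg/m
Step 4: fineness = 0.6224 * 1000 = 622.4 mtex

622.4 mtex


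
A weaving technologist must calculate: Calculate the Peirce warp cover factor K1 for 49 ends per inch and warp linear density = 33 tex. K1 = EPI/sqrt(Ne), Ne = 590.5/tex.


Formula: K1 = EPI / sqrt(Ne), with Ne = 590.5 / tex_warp
Step 1: Ne = 590.5 / 33 = 17.894
Step 2: sqrt(Ne) = sqrt(17.894) = 4.2301
Step 3: K1 = 49 / 4.2301 = 11.6

11.6


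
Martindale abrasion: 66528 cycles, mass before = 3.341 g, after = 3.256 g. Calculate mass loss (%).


Formula: Mass loss% = ((m_before - m_after) / m_before) * 100
Step 1: Mass loss = 3.341 - 3.256 = 0.085 g
Step 2: Ratio = 0.085 / 3.341 = 0.0254415
Step 3: Mass loss% = 0.0254415 * 100 = 2.54415% ≈ 2.54%

2.54%


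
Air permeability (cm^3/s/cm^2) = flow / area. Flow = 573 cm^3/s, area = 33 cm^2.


Formula: Air Permeability = Airflow / Test Area
AP = 573 cm^3/s / 33 cm^2
AP = 17.4 cm^3/s/cm^2

17.4 cm^3/s/cm^2


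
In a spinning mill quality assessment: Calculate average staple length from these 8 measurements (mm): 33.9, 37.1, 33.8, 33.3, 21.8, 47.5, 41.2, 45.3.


Formula: Mean = sum of lengths / count
Sum = 33.9 + 37.1 + 33.8 + 33.3 + 21.8 + 47.5 + 41.2 + 45.3
Sum = 293.9 mm
Mean = 293.9 / 8 = 36.74 mm

36.74 mm


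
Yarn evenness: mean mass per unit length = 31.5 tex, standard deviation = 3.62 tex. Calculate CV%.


Formula: CV% = (standard deviation / mean) * 100
Step 1: Ratio = 3.62 / 31.5 = 0.114921
Step 2: CV% = 0.114921 * 100 = 11.4921% ≈ 11.5%

11.5%


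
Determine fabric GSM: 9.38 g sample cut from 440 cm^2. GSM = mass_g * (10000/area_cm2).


Formula: GSM = mass_g / area_m2
Step 1: Convert area: 440 cm^2 = 440 / 10000 = 0.044 m^2
Step 2: GSM = 9.38 g / 0.044 m^2 = 213.2 g/m^2

213.2 g/m^2


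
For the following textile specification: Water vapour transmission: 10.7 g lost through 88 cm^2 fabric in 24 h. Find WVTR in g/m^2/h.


Formula: WVTR = mass_loss / (area * time)
Step 1: Convert area: 88 cm^2 = 0.0088 m^2
Step 2: WVTR = 10.7 g / (0.0088 m^2 * 24 h)
Step 3: WVTR = 10.7 / 0.2112 = 50.7 g/m^2/h

50.7 g/m^2/h


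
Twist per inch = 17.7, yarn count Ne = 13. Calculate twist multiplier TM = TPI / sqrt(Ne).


Formula: TM = TPI / sqrt(Ne)
Step 1: sqrt(Ne) = sqrt(13) = 3.6056
Step 2: TM = 17.7 / 3.6056 = 4.91

4.91 TM


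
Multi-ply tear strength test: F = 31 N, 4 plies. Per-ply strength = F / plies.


Formula: Per-ply strength = Total force / Number of plies
Per-ply = 31 N / 4
Per-ply = 7.75 N

7.75 N


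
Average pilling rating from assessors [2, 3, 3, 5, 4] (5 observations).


Formula: Mean = sum / count
Sum = 2 + 3 + 3 + 5 + 4 = 17
Mean = 17 / 5 = 3.4

3.4


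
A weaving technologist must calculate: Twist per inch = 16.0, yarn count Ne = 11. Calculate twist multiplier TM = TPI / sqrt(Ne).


Formula: TM = TPI / sqrt(Ne)
Step 1: sqrt(Ne) = sqrt(11) = 3.3166
Step 2: TM = 16.0 / 3.3166 = 4.82

4.82 TM


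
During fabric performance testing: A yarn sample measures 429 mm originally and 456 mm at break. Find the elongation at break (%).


Formula: Elongation (%) = ((L_break - L0) / L0) * 100
Step 1: Extension = 456 - 429 = 27 mm
Step 2: Elongation = (27 / 429) * 100
Step 3: Elongation = 0.062937 * 100 = 6.2937% ≈ 6.3%

6.3%


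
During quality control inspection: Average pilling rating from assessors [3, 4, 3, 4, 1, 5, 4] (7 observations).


Formula: Mean = sum / count
Sum = 3 + 4 + 3 + 4 + 1 + 5 + 4 = 24
Mean = 24 / 7 = 3.4

3.4


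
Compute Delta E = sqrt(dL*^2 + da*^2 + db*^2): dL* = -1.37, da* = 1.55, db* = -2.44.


Formula: Delta E = sqrt(dL*^2 + da*^2 + db*^2)
Step 1: dL*^2 = (-1.37)^2 = 1.8769
Step 2: da*^2 = 1.55^2 = 2.4025
Step 3: db*^2 = (-2.44)^2 = 5.9536
Step 4: Sum = 1.8769 + 2.4025 + 5.9536 = 10.233
Step 5: Delta E = sqrt(10.233) = 3.2

3.2 Delta E


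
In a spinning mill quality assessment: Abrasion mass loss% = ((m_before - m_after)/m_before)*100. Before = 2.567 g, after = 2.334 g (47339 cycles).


Formula: Mass loss% = ((m_before - m_after) / m_before) * 100
Step 1: Mass loss = 2.567 - 2.334 = 0.233 g
Step 2: Ratio = 0.233 / 2.567 = 0.0907674
Step 3: Mass loss% = 0.0907674 * 100 = 9.07674% ≈ 9.08%

9.08%


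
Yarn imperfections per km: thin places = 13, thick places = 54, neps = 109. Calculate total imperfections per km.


Formula: Total = thin places + thick places + neps
Total = 13 + 54 + 109
Total = 176 imperfections/km

176 imperfections/km


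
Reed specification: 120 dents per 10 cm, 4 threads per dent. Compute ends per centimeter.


Formula: EPC = (dents per 10 cm * ends per dent) / 10
Step 1: Total ends per 10 cm = 120 * 4 = 480
Step 2: EPC = 480 / 10 = 48.0 ends/cm

48.0 ends/cm


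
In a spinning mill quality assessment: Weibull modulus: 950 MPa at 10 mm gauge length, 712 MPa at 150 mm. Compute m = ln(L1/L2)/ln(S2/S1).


Formula: m = ln(L1/L2) / ln(S2/S1)
Step 1: ln(L1/L2) = ln(10/150) = -2.70805
Step 2: S2/S1 = 712/950 = 0.74947
Step 3: ln(S2/S1) = ln(0.74947) = -0.28839
Step 4: m = -2.70805 / -0.28839 = 9.39

9.39 (Weibull m)


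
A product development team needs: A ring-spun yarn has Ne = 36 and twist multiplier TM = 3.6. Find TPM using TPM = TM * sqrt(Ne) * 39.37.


Formula: TPM = TM * sqrt(Ne) * 39.37
Step 1: sqrt(Ne) = sqrt(36) = 6
Step 2: TM * sqrt(Ne) = 3.6 * 6 = 21.6
Step 3: TPM = 21.6 * 39.37 = 850 twists/m

850 twists/m


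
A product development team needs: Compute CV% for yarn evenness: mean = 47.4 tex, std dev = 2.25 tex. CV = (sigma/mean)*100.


Formula: CV% = (standard deviation / mean) * 100
Step 1: Ratio = 2.25 / 47.4 = 0.047468
Step 2: CV% = 0.047468 * 100 = 4.7468% ≈ 4.7%

4.7%


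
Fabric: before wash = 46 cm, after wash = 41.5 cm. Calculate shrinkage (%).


Formula: Shrinkage% = ((L_before - L_after) / L_before) * 100
Step 1: Shrinkage = 46 - 41.5 = 4.5 cm
Step 2: Shrinkage% = (4.5 / 46) * 100
Step 3: Shrinkage% = 0.097826 * 100 = 9.7826% ≈ 9.8%

9.8%


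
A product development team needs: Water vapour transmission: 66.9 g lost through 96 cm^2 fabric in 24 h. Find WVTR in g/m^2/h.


Formula: WVTR = mass_loss / (area * time)
Step 1: Convert area: 96 cm^2 = 0.0096 m^2
Step 2: WVTR = 66.9 g / (0.0096 m^2 * 24 h)
Step 3: WVTR = 66.9 / 0.2304 = 290.4 g/m^2/h

290.4 g/m^2/h


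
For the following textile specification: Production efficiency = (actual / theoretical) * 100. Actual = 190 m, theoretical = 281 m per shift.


Formula: Efficiency% = (Actual output / Theoretical output) * 100
Efficiency% = (190 / 281) * 100
Efficiency% = 0.676157 * 100 = 67.6157% ≈ 67.6%

67.6%


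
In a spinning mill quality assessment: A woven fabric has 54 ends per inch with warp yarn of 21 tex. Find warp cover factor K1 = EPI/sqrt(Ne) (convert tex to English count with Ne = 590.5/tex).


Formula: K1 = EPI / sqrt(Ne), with Ne = 590.5 / tex_warp
Step 1: Ne = 590.5 / 21 = 28.119
Step 2: sqrt(Ne) = sqrt(28.119) = 5.3027
Step 3: K1 = 54 / 5.3027 = 10.2

10.2


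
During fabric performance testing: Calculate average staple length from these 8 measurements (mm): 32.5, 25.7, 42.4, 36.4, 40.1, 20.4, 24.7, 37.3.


Formula: Mean = sum of lengths / count
Sum = 32.5 + 25.7 + 42.4 + 36.4 + 40.1 + 20.4 + 24.7 + 37.3
Sum = 259.5 mm
Mean = 259.5 / 8 = 32.44 mm

32.44 mm


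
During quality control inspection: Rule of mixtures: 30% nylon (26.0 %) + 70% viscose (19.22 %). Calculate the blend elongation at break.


Formula: Blend property = (fraction_A * property_A) + (fraction_B * property_B)
Step 1: Contribution A = 30/100 * 26.0 % = 7.8 %
Step 2: Contribution B = 70/100 * 19.22 % = 13.454 %
Step 3: Blend elongation at break = 7.8 + 13.454 = 21.254 %

21.254 %


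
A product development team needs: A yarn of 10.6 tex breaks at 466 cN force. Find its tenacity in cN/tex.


Formula: Tenacity = Breaking force / Linear density
Tenacity = 466 cN / 10.6 tex
Tenacity = 43.96 cN/tex

43.96 cN/tex


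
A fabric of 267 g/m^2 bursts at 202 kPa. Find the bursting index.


Formula: Bursting Index = Bursting Strength / Fabric GSM
BI = 202 kPa / 267 g/m^2
BI = 0.757 kPa/(g/m^2)

0.757 kPa/(g/m^2)


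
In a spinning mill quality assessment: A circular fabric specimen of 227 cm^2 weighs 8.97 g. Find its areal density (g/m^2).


Formula: GSM = mass_g / area_m2
Step 1: Convert area: 227 cm^2 = 227 / 10000 = 0.0227 m^2
Step 2: GSM = 8.97 g / 0.0227 m^2 = 395.2 g/m^2

395.2 g/m^2


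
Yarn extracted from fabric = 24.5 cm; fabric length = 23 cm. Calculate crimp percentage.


Formula: Crimp% = ((L_yarn - L_fabric) / L_fabric) * 100
Step 1: Extension = 24.5 - 23 = 1.5 cm
Step 2: Crimp% = (1.5 / 23) * 100
Step 3: Crimp% = 0.065217 * 100 = 6.5217% ≈ 6.5%

6.5%


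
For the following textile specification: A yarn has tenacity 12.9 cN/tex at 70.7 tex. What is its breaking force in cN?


Formula: Breaking force = Tenacity * Linear density
F = 12.9 cN/tex * 70.7 tex
F = 912.03 cN

912.03 cN


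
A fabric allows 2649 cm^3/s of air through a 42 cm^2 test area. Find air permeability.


Formula: Air Permeability = Airflow / Test Area
AP = 2649 cm^3/s / 42 cm^2
AP = 63.1 cm^3/s/cm^2

63.1 cm^3/s/cm^2


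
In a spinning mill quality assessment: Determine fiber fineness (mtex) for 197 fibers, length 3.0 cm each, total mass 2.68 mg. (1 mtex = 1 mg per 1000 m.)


Formula: fineness (mtex) = mass (mg) / total length (km) = (mass_mg / total_length_m) * 1000
Step 1: Convert fiber length: 3.0 cm = 0.03 m
Step 2: Total fiber length = 197 * 0.03 = 5.91 m
Step 3: Linear density = 2.68 mg / 5.91 m = 0.4535 mg/m
Step 4: fineness = 0.4535 * 1000 = 453.5 mtex

453.5 mtex


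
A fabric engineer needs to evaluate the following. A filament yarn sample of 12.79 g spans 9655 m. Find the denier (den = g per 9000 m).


Formula: den = (mass_g / length_m) * 9000
Substituting: den = (12.79 / 9655) * 9000
Intermediate: 12.79 / 9655 = 0.0013247 g/m
den = 0.0013247 * 9000 = 11.9 denier

11.9 denier


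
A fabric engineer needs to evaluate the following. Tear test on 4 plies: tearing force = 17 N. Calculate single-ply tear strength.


Formula: Per-ply strength = Total force / Number of plies
Per-ply = 17 N / 4
Per-ply = 4.25 N

4.25 N
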